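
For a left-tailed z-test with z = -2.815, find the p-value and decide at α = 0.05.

p = P(Z < -2.815) = Φ(-2.815) ≈ 0.0024. Since p < 0.05, reject H₀ (significant) at α = 0.05.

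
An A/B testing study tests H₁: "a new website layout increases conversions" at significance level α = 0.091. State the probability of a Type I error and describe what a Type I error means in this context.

P(Type I error) = α = 0.091. A Type I error is rejecting H₀ when H₀ is actually true (false positive) — here, concluding that a new website layout increases conversions when in fact this is not the case. Consequence: rolling out a layout that doesn't actually help — wasted engineering effort.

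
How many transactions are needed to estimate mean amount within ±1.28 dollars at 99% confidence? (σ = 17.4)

n = (z*σ/E)² = (2.576×17.4/1.28)² = 1226.2 → n = 1227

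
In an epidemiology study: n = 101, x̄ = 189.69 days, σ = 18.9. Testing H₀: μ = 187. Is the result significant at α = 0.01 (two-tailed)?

z = (189.69 - 187)/(18.9/√101) = 1.43. Since |z| ≤ 2.576, not significant at α = 0.01.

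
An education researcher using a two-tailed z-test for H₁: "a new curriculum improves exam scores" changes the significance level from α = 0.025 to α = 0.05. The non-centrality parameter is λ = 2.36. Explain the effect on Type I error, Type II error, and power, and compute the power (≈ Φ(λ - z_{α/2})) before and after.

Increasing α from 0.025 to 0.05:
• Type I error rate increases (α is the Type I rate by definition).
• Critical value moves from z_{α/2} = 2.241 to 1.96, so power = Φ(λ - z_{α/2}) goes from Φ(2.36 - 2.241) = 0.547 to Φ(2.36 - 1.96) = 0.655.
• Type II error rate β = 1 - power therefore decreases (0.453 → 0.345).
Appropriate when false negatives are costly — here, keeping the old curriculum when the new one would have helped students.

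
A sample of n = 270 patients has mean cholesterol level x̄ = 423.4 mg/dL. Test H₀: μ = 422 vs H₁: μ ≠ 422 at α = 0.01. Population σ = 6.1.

z = (x̄ - μ₀)/(σ/√n) = (423.4 - 422)/(6.1/√270) = 3.771. Critical value: ±2.576. Since |3.771| > 2.576, Reject H₀.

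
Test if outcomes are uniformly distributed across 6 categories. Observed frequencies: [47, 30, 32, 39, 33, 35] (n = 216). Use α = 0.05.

Expected = 36 each. χ² = Σ(O-E)²/E = 5.333. df = 5, critical value = 11.07. Fail to reject H₀.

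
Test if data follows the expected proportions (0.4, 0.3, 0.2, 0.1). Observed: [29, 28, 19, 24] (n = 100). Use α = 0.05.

Expected: [40.0, 30.0, 20.0, 10.0]. χ² = 22.808. df = 3, critical = 7.815. Reject H₀.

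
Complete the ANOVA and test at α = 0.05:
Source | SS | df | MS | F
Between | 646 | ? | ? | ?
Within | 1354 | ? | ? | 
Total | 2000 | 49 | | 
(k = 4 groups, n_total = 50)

df_between = 3, df_within = 46. MS_between = 215.33, MS_within = 29.43. F = 7.316, F_crit ≈ 2.807. Reject H₀.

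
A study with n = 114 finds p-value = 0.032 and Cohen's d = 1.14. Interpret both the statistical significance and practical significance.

Statistically significant (p = 0.032 < 0.05). Cohen's d = 1.14 indicates a large effect size. Both statistical and practical significance should be considered.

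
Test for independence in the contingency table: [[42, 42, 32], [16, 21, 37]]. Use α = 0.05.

χ² = 10.233. df = 2, critical = 5.991. Reject H₀. Variables are dependent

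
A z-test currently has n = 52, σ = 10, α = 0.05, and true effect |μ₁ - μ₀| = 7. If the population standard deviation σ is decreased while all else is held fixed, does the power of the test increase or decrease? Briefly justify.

Power increases: a smaller σ shrinks the standard error σ/√n, moving the sampling distribution under H₁ further from the critical value.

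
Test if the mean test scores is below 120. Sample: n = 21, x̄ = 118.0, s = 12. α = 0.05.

t = (118.0 - 120)/(12/√21) = -0.764, df = 20. Critical t = -1.725. Fail to reject H₀.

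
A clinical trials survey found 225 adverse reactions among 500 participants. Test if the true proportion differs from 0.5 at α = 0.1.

p̂ = 0.45, p₀ = 0.5. z = (p̂ - p₀)/√(p₀(1-p₀)/n) = -2.236. Critical: ±1.645. Reject H₀.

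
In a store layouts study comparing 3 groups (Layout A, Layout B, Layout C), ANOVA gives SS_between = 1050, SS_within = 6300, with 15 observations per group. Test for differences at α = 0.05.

df_between = 2, df_within = 42. F = MS_between/MS_within = 525.0/150.0 = 3.5. F_crit ≈ 3.22. Reject H₀. At least one mean differs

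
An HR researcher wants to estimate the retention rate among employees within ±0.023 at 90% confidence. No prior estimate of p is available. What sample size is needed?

Conservative approach: use p = 0.5 (maximizes p(1-p) = 0.25). n = z²(0.25)/E² = 1.645²×0.25/0.023² = 1278.8 → n = 1279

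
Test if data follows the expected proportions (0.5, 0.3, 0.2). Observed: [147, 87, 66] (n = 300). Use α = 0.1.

Expected: [150.0, 90.0, 60.0]. χ² = 0.76. df = 2, critical = 4.605. Fail to reject H₀.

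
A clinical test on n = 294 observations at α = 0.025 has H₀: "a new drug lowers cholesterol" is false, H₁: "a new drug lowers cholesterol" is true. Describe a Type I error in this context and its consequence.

Type I error: rejecting H₀ when it is true — concluding that a new drug lowers cholesterol when in fact it is not. Consequence: approving an ineffective drug — patients take a useless medication and may skip effective alternatives.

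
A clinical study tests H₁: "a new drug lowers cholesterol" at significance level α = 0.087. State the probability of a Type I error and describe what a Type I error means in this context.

P(Type I error) = α = 0.087. A Type I error is rejecting H₀ when H₀ is actually true (false positive) — here, concluding that a new drug lowers cholesterol when in fact this is not the case. Consequence: approving an ineffective drug — patients take a useless medication and may skip effective alternatives.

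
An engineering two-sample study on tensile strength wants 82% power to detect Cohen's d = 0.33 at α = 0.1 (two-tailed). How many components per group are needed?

z_{α/2} = 1.645, z_β = Φ⁻¹(0.82) = 0.915. For small effect (d = 0.33): n per group = 2(z_{α/2} + z_β)²/d² = 2(1.645 + 0.915)²/0.33² = 120.4 → 121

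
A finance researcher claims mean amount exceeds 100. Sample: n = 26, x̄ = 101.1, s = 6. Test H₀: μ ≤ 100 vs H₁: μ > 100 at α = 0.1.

t = (101.1 - 100)/(6/√26) = 0.935, df = 25. Critical t = 1.316. Fail to reject H₀.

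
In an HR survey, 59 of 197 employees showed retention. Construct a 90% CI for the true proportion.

p̂ = 0.299. CI = p̂ ± z*√(p̂(1-p̂)/n) = (0.246, 0.353)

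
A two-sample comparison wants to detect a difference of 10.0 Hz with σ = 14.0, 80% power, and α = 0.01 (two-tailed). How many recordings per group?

n per group = 2(z_α/2 + z_β)²σ²/d² = 2×(2.576 + 0.84)²×14.0²/10.0² = 45.7 → n = 46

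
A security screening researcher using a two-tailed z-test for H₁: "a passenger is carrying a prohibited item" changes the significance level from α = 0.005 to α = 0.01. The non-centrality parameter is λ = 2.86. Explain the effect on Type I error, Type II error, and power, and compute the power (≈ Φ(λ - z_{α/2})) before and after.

Increasing α from 0.005 to 0.01:
• Type I error rate increases (α is the Type I rate by definition).
• Critical value moves from z_{α/2} = 2.807 to 2.576, so power = Φ(λ - z_{α/2}) goes from Φ(2.86 - 2.807) = 0.521 to Φ(2.86 - 2.576) = 0.612.
• Type II error rate β = 1 - power therefore decreases (0.479 → 0.388).
Appropriate when false negatives are costly — here, letting a prohibited item through — security breach.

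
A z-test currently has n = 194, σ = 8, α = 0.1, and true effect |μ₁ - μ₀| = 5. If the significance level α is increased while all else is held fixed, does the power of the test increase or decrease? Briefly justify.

Power increases: a larger α lowers the critical value, so more of the H₁ sampling distribution falls in the rejection region.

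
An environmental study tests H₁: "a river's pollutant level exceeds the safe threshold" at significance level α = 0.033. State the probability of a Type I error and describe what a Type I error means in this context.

P(Type I error) = α = 0.033. A Type I error is rejecting H₀ when H₀ is actually true (false positive) — here, concluding that a river's pollutant level exceeds the safe threshold when in fact this is not the case. Consequence: shutting down a compliant factory unnecessarily.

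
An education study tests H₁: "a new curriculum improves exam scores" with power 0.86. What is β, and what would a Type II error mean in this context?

β = 1 - power = 1 - 0.86 = 0.14. A Type II error is failing to reject H₀ when H₀ is false (false negative) — here, failing to conclude that a new curriculum improves exam scores when in fact it is true. Consequence: keeping the old curriculum when the new one would have helped students.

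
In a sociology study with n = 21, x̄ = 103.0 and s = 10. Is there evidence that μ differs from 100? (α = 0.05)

t = (x̄ - μ₀)/(s/√n) = (103.0 - 100)/(10/√21) = 1.375. df = 20, critical t = ±2.086. Fail to reject H₀.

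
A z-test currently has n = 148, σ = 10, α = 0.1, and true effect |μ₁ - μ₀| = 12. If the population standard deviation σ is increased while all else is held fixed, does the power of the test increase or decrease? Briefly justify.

Power decreases: a larger σ inflates the standard error σ/√n, pulling the sampling distribution under H₁ back toward the critical value.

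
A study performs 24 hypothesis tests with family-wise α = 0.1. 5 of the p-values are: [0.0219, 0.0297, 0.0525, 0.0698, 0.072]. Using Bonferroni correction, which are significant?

Bonferroni α = 0.1/24 = 0.00417. None of the given p-values are significant.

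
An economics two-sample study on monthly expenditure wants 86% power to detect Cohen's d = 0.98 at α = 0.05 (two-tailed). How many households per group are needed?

z_{α/2} = 1.96, z_β = Φ⁻¹(0.86) = 1.08. For large effect (d = 0.98): n per group = 2(z_{α/2} + z_β)²/d² = 2(1.96 + 1.08)²/0.98² = 19.2 → 20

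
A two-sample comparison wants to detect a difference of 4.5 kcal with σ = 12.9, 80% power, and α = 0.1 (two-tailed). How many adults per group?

n per group = 2(z_α/2 + z_β)²σ²/d² = 2×(1.645 + 0.84)²×12.9²/4.5² = 101.5 → n = 102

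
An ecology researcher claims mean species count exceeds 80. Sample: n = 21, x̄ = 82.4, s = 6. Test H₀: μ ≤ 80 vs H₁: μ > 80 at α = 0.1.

t = (82.4 - 80)/(6/√21) = 1.833, df = 20. Critical t = 1.325. Reject H₀.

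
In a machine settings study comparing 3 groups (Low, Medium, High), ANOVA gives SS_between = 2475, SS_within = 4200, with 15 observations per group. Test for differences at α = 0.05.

df_between = 2, df_within = 42. F = MS_between/MS_within = 1237.5/100.0 = 12.375. F_crit ≈ 3.22. Reject H₀. At least one mean differs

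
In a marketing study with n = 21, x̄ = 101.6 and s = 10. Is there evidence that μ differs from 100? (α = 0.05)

t = (x̄ - μ₀)/(s/√n) = (101.6 - 100)/(10/√21) = 0.733. df = 20, critical t = ±2.086. Fail to reject H₀.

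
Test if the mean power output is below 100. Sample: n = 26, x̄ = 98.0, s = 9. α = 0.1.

t = (98.0 - 100)/(9/√26) = -1.133, df = 25. Critical t = -1.316. Fail to reject H₀.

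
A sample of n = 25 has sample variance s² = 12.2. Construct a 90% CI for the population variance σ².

df = 24. χ²_{0.05} = 36.415, χ²_{0.95} = 13.848. CI for σ² = ((n-1)s²/χ²_{α/2}, (n-1)s²/χ²_{1-α/2}) = (24·12.2/36.415, 24·12.2/13.848) = (8.04, 21.14)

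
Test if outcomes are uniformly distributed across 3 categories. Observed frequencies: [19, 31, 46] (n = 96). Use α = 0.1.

Expected = 32 each. χ² = Σ(O-E)²/E = 11.438. df = 2, critical value = 4.605. Reject H₀.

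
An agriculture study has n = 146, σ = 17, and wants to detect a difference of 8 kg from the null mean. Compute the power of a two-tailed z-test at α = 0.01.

SE = σ/√n = 17/√146 = 1.407. Non-centrality λ = d/SE = 8/1.407 = 5.686. Power ≈ Φ(λ - z_{α/2}) = Φ(5.686 - 2.576) = Φ(3.11) = 0.999.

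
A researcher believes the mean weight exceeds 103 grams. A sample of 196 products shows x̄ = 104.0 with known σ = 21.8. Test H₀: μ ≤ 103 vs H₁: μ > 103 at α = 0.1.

z = 0.642. Critical value: 1.28. Fail to reject H₀.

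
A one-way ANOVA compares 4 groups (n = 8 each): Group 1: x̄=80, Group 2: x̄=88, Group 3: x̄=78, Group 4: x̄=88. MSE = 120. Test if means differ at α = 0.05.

Grand mean = 83.5. SS_between = 664.0, MS_between = 221.33. F = 1.844, F_crit ≈ 2.947. Fail to reject H₀.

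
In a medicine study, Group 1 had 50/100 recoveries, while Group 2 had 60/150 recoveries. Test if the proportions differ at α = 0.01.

p̂₁ = 0.5, p̂₂ = 0.4, pooled p̂ = 0.44. z = 1.56. Critical: ±2.576. Fail to reject H₀.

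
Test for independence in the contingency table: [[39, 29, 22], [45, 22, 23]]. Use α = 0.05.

χ² = 1.412. df = 2, critical = 5.991. Fail to reject H₀. No evidence of dependence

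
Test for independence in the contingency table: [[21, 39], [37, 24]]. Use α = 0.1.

χ² = 7.978. df = 1, critical = 2.706. Reject H₀. Variables are dependent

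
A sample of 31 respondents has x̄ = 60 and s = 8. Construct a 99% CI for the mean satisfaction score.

CI = x̄ ± t*(s/√n) = 60 ± 2.75(8/√31) = (56.05, 63.95)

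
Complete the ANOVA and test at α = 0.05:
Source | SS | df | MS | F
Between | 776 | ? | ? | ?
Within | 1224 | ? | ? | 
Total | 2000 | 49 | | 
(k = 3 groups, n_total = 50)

df_between = 2, df_within = 47. MS_between = 388.0, MS_within = 26.04. F = 14.899, F_crit ≈ 3.195. Reject H₀.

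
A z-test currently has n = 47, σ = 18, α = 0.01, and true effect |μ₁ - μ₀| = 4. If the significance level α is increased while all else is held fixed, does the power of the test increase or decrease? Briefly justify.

Power increases: a larger α lowers the critical value, so more of the H₁ sampling distribution falls in the rejection region.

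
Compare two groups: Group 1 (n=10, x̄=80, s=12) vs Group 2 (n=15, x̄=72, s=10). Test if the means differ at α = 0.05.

Pooled sp = 10.83. t = 1.81, df = 23. Critical t = ±2.069. Fail to reject H₀.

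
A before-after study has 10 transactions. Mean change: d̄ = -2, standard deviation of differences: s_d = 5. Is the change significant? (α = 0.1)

t = d̄/(s_d/√n) = -2/(5/√10) = -1.265. df = 9, critical t = ±1.833. Fail to reject H₀.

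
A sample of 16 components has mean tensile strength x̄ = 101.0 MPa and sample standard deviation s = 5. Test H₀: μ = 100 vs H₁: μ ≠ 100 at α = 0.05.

t = (x̄ - μ₀)/(s/√n) = (101.0 - 100)/(5/√16) = 0.8. df = 15, critical t = ±2.131. Fail to reject H₀.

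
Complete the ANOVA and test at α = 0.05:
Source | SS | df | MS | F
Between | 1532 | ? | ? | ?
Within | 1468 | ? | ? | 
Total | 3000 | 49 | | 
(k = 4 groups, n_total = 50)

df_between = 3, df_within = 46. MS_between = 510.67, MS_within = 31.91. F = 16.002, F_crit ≈ 2.807. Reject H₀.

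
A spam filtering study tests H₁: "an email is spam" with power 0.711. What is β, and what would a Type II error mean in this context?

β = 1 - power = 1 - 0.711 = 0.289. A Type II error is failing to reject H₀ when H₀ is false (false negative) — here, failing to conclude that an email is spam when in fact it is true. Consequence: a spam email lands in the inbox.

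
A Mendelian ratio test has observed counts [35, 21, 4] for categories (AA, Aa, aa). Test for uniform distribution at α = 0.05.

Expected = 20 each. χ² = Σ(O-E)²/E = 24.1. df = 2, critical value = 5.991. Reject H₀.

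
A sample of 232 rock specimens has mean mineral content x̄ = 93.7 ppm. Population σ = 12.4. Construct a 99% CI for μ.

CI = x̄ ± z*(σ/√n) = 93.7 ± 2.576(12.4/√232) = 93.7 ± 2.1 = (91.6, 95.8)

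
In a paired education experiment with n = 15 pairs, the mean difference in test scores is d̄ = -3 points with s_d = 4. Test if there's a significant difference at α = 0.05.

t = d̄/(s_d/√n) = -3/(4/√15) = -2.905. df = 14, critical t = ±2.145. Reject H₀.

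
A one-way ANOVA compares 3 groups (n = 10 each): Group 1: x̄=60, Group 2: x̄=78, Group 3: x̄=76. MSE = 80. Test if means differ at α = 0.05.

Grand mean = 71.33. SS_between = 1946.67, MS_between = 973.33. F = 12.167, F_crit ≈ 3.354. Reject H₀.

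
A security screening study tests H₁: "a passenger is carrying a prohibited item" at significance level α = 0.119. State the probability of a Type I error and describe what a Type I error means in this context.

P(Type I error) = α = 0.119. A Type I error is rejecting H₀ when H₀ is actually true (false positive) — here, concluding that a passenger is carrying a prohibited item when in fact this is not the case. Consequence: detaining an innocent passenger — delay and inconvenience.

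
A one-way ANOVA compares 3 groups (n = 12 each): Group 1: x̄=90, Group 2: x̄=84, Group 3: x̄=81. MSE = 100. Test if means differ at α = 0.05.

Grand mean = 85.0. SS_between = 504.0, MS_between = 252.0. F = 2.52, F_crit ≈ 3.285. Fail to reject H₀.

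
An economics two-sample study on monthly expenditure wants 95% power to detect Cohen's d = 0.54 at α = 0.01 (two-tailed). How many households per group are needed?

z_{α/2} = 2.576, z_β = Φ⁻¹(0.95) = 1.645. For medium effect (d = 0.54): n per group = 2(z_{α/2} + z_β)²/d² = 2(2.576 + 1.645)²/0.54² = 122.2 → 123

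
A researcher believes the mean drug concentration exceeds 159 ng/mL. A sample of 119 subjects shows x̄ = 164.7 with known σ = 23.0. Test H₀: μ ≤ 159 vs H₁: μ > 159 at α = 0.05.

z = 2.703. Critical value: 1.645. Reject H₀.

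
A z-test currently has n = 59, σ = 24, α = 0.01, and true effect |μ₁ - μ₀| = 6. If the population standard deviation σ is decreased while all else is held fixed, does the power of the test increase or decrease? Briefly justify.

Power increases: a smaller σ shrinks the standard error σ/√n, moving the sampling distribution under H₁ further from the critical value.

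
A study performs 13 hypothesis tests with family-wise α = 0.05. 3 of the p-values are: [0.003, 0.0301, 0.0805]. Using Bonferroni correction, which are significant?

Bonferroni α = 0.05/13 = 0.00385. Significant p-values: [0.003]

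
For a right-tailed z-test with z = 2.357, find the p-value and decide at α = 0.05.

p = P(Z > 2.357) = 1 - Φ(2.357) ≈ 0.0092. Since p < 0.05, reject H₀ (significant) at α = 0.05.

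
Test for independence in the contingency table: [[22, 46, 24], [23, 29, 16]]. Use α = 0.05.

χ² = 1.919. df = 2, critical = 5.991. Fail to reject H₀. No evidence of dependence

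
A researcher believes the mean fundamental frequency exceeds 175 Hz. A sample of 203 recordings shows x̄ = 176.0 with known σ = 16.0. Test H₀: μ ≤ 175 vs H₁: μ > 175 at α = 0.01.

z = 0.89. Critical value: 2.33. Fail to reject H₀.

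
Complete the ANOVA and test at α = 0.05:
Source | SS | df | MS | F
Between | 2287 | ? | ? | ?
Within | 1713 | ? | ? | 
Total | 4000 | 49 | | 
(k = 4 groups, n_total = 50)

df_between = 3, df_within = 46. MS_between = 762.33, MS_within = 37.24. F = 20.471, F_crit ≈ 2.807. Reject H₀.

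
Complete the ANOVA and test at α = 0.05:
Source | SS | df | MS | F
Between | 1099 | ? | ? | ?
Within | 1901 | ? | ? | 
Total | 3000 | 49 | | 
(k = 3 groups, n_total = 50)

df_between = 2, df_within = 47. MS_between = 549.5, MS_within = 40.45. F = 13.586, F_crit ≈ 3.195. Reject H₀.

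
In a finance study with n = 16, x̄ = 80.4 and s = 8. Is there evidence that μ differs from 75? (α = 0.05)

t = (x̄ - μ₀)/(s/√n) = (80.4 - 75)/(8/√16) = 2.7. df = 15, critical t = ±2.131. Reject H₀.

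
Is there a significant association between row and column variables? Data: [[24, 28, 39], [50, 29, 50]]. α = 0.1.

χ² = 4.07. df = 2, critical = 4.605. Fail to reject H₀. No evidence of dependence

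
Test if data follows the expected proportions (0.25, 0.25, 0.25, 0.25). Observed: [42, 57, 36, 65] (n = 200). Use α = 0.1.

Expected: [50.0, 50.0, 50.0, 50.0]. χ² = 10.68. df = 3, critical = 6.251. Reject H₀.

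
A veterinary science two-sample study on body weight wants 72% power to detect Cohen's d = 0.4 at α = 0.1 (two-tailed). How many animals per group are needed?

z_{α/2} = 1.645, z_β = Φ⁻¹(0.72) = 0.583. For small effect (d = 0.4): n per group = 2(z_{α/2} + z_β)²/d² = 2(1.645 + 0.583)²/0.4² = 62.05 → 63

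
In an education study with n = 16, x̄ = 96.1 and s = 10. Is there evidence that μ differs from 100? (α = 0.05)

t = (x̄ - μ₀)/(s/√n) = (96.1 - 100)/(10/√16) = -1.56. df = 15, critical t = ±2.131. Fail to reject H₀.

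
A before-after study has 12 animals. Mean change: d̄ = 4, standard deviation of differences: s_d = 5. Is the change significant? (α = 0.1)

t = d̄/(s_d/√n) = 4/(5/√12) = 2.771. df = 11, critical t = ±1.796. Reject H₀.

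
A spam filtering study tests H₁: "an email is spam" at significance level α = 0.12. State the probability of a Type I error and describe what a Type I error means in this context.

P(Type I error) = α = 0.12. A Type I error is rejecting H₀ when H₀ is actually true (false positive) — here, concluding that an email is spam when in fact this is not the case. Consequence: a legitimate email is sent to the spam folder and the user misses it.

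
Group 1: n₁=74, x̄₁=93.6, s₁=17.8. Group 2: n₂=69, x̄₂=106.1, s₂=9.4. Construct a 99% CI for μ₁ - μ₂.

Difference = -12.5. SE = √(17.8²/74 + 9.4²/69) = 2.358. CI = (-18.58, -6.42)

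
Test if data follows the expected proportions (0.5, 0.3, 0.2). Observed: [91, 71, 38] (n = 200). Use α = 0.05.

Expected: [100.0, 60.0, 40.0]. χ² = 2.927. df = 2, critical = 5.991. Fail to reject H₀.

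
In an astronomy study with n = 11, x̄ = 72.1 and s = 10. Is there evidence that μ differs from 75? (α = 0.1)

t = (x̄ - μ₀)/(s/√n) = (72.1 - 75)/(10/√11) = -0.962. df = 10, critical t = ±1.812. Fail to reject H₀.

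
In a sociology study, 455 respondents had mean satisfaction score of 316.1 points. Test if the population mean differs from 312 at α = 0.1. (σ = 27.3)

z = (x̄ - μ₀)/(σ/√n) = (316.1 - 312)/(27.3/√455) = 3.204. Critical value: ±1.645. Since |3.204| > 1.645, Reject H₀.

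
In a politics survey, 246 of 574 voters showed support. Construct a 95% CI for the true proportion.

p̂ = 0.429. CI = p̂ ± z*√(p̂(1-p̂)/n) = (0.388, 0.469)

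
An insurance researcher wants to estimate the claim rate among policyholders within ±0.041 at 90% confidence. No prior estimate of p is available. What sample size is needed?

Conservative approach: use p = 0.5 (maximizes p(1-p) = 0.25). n = z²(0.25)/E² = 1.645²×0.25/0.041² = 402.4 → n = 403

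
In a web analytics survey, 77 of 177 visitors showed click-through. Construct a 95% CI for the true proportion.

p̂ = 0.435. CI = p̂ ± z*√(p̂(1-p̂)/n) = (0.362, 0.508)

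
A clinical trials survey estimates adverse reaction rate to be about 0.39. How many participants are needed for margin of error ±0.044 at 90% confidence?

n = z²p(1-p)/E² = 1.645²×0.39×0.61/0.044² = 332.5 → n = 333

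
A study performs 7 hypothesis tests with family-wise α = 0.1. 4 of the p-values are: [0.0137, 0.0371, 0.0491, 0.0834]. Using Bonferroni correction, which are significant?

Bonferroni α = 0.1/7 = 0.01429. Significant p-values: [0.0137]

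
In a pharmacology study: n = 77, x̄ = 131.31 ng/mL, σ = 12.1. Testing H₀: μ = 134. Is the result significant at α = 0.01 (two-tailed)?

z = (131.31 - 134)/(12.1/√77) = -1.951. Since |z| ≤ 2.576, not significant at α = 0.01.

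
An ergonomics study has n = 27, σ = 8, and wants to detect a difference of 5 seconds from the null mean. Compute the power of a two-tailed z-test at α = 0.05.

SE = σ/√n = 8/√27 = 1.54. Non-centrality λ = d/SE = 5/1.54 = 3.248. Power ≈ Φ(λ - z_{α/2}) = Φ(3.248 - 1.96) = Φ(1.288) = 0.901.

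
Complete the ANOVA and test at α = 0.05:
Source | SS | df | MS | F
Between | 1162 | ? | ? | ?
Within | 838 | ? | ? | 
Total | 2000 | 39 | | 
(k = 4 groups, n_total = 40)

df_between = 3, df_within = 36. MS_between = 387.33, MS_within = 23.28. F = 16.64, F_crit ≈ 2.866. Reject H₀.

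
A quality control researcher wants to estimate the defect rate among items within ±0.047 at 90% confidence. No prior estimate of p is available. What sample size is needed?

Conservative approach: use p = 0.5 (maximizes p(1-p) = 0.25). n = z²(0.25)/E² = 1.645²×0.25/0.047² = 306.2 → n = 307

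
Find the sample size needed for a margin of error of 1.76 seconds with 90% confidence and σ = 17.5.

n = (z*σ/E)² = (1.645×17.5/1.76)² = 267.5 → n = 268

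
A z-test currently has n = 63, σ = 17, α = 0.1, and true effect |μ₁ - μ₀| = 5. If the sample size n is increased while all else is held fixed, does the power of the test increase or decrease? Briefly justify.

Power increases: a larger n shrinks the standard error σ/√n, moving the sampling distribution under H₁ further from the critical value.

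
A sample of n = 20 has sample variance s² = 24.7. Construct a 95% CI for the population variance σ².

df = 19. χ²_{0.025} = 32.852, χ²_{0.975} = 8.907. CI for σ² = ((n-1)s²/χ²_{α/2}, (n-1)s²/χ²_{1-α/2}) = (19·24.7/32.852, 19·24.7/8.907) = (14.29, 52.69)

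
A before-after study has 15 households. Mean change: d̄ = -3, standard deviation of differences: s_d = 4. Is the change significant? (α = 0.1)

t = d̄/(s_d/√n) = -3/(4/√15) = -2.905. df = 14, critical t = ±1.761. Reject H₀.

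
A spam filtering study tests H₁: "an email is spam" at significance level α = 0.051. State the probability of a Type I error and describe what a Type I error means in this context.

P(Type I error) = α = 0.051. A Type I error is rejecting H₀ when H₀ is actually true (false positive) — here, concluding that an email is spam when in fact this is not the case. Consequence: a legitimate email is sent to the spam folder and the user misses it.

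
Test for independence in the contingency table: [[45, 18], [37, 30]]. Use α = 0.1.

χ² = 3.661. df = 1, critical = 2.706. Reject H₀. Variables are dependent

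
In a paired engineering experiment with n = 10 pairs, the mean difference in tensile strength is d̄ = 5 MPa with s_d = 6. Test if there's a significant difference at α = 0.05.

t = d̄/(s_d/√n) = 5/(6/√10) = 2.635. df = 9, critical t = ±2.262. Reject H₀.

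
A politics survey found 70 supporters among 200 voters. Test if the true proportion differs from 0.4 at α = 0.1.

p̂ = 0.35, p₀ = 0.4. z = (p̂ - p₀)/√(p₀(1-p₀)/n) = -1.443. Critical: ±1.645. Fail to reject H₀.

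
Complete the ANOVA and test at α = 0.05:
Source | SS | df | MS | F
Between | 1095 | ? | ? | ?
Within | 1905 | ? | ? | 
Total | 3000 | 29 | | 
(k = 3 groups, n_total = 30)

df_between = 2, df_within = 27. MS_between = 547.5, MS_within = 70.56. F = 7.76, F_crit ≈ 3.354. Reject H₀.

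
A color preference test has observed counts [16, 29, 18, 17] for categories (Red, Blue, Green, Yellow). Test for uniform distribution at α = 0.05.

Expected = 20 each. χ² = Σ(O-E)²/E = 5.5. df = 3, critical value = 7.815. Fail to reject H₀.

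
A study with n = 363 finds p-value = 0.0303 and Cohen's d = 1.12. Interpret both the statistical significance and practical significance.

Statistically significant (p = 0.0303 < 0.05). Cohen's d = 1.12 indicates a large effect size. Both statistical and practical significance should be considered.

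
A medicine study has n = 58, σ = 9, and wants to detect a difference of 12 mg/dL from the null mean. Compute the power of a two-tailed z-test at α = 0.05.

SE = σ/√n = 9/√58 = 1.182. Non-centrality λ = d/SE = 12/1.182 = 10.154. Power ≈ Φ(λ - z_{α/2}) = Φ(10.154 - 1.96) = Φ(8.194) = 1.0.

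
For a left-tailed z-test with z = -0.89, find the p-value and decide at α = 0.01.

p = P(Z < -0.89) = Φ(-0.89) ≈ 0.1867. Since p ≥ 0.01, fail to reject H₀ (not significant) at α = 0.01.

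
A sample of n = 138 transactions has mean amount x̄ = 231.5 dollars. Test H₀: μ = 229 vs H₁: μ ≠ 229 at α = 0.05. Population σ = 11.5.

z = (x̄ - μ₀)/(σ/√n) = (231.5 - 229)/(11.5/√138) = 2.554. Critical value: ±1.96. Since |2.554| > 1.96, Reject H₀.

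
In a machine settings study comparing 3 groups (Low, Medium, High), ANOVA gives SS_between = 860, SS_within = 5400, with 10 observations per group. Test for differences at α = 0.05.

df_between = 2, df_within = 27. F = MS_between/MS_within = 430.0/200.0 = 2.15. F_crit ≈ 3.354. Fail to reject H₀.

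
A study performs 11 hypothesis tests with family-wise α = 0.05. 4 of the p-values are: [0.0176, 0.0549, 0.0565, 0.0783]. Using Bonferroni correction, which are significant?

Bonferroni α = 0.05/11 = 0.00455. None of the given p-values are significant.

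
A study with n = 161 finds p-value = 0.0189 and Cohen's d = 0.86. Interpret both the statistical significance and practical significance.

Statistically significant (p = 0.0189 < 0.05). Cohen's d = 0.86 indicates a large effect size. Both statistical and practical significance should be considered.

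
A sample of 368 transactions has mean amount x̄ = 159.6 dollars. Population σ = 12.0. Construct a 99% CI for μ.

CI = x̄ ± z*(σ/√n) = 159.6 ± 2.576(12.0/√368) = 159.6 ± 1.61 = (157.99, 161.21)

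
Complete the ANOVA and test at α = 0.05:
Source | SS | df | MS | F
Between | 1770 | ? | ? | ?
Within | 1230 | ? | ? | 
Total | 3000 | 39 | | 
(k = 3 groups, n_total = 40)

df_between = 2, df_within = 37. MS_between = 885.0, MS_within = 33.24. F = 26.622, F_crit ≈ 3.252. Reject H₀.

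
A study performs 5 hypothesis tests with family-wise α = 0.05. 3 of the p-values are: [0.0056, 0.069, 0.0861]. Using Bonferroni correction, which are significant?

Bonferroni α = 0.05/5 = 0.01. Significant p-values: [0.0056]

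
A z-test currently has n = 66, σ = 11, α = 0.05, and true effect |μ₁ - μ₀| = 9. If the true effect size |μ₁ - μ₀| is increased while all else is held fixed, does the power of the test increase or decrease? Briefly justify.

Power increases: a larger true effect increases the non-centrality λ = |μ₁ - μ₀|/(σ/√n).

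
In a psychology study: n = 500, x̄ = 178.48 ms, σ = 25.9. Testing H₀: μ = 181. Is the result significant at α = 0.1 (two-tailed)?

z = (178.48 - 181)/(25.9/√500) = -2.176. Since |z| > 1.645, significant at α = 0.1.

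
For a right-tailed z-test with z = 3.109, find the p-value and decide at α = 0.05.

p = P(Z > 3.109) = 1 - Φ(3.109) ≈ 0.0009. Since p < 0.05, reject H₀ (significant) at α = 0.05.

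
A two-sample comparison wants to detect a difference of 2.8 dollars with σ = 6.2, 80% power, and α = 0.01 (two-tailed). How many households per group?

n per group = 2(z_α/2 + z_β)²σ²/d² = 2×(2.576 + 0.84)²×6.2²/2.8² = 114.4 → n = 115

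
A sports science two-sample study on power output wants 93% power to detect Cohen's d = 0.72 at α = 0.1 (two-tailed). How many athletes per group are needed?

z_{α/2} = 1.645, z_β = Φ⁻¹(0.93) = 1.476. For medium effect (d = 0.72): n per group = 2(z_{α/2} + z_β)²/d² = 2(1.645 + 1.476)²/0.72² = 37.6 → 38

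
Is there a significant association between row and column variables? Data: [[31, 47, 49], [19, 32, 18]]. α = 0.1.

χ² = 3.187. df = 2, critical = 4.605. Fail to reject H₀. No evidence of dependence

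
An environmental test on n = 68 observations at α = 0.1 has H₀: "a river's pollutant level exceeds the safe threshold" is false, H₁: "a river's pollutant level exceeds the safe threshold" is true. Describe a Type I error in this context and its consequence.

Type I error: rejecting H₀ when it is true — concluding that a river's pollutant level exceeds the safe threshold when in fact it is not. Consequence: shutting down a compliant factory unnecessarily.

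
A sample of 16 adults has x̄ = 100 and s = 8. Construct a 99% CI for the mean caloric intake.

CI = x̄ ± t*(s/√n) = 100 ± 2.947(8/√16) = (94.11, 105.89)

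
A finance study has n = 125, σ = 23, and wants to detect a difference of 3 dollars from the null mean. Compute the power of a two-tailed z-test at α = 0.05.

SE = σ/√n = 23/√125 = 2.057. Non-centrality λ = d/SE = 3/2.057 = 1.458. Power ≈ Φ(λ - z_{α/2}) = Φ(1.458 - 1.96) = Φ(-0.502) = 0.308.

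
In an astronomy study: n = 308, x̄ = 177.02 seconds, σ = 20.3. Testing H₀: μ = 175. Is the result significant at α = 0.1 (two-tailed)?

z = (177.02 - 175)/(20.3/√308) = 1.746. Since |z| > 1.645, significant at α = 0.1.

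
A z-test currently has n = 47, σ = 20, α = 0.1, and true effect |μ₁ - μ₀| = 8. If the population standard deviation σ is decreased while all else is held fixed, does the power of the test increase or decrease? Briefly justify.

Power increases: a smaller σ shrinks the standard error σ/√n, moving the sampling distribution under H₁ further from the critical value.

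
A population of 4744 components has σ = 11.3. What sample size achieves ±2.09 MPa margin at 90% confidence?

Without FPC: n₀ = (1.645×11.3/2.09)² = 79.104. With FPC: n = n₀N/(n₀+N-1) = 77.8 → n = 78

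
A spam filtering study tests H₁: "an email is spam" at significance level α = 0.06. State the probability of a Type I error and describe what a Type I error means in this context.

P(Type I error) = α = 0.06. A Type I error is rejecting H₀ when H₀ is actually true (false positive) — here, concluding that an email is spam when in fact this is not the case. Consequence: a legitimate email is sent to the spam folder and the user misses it.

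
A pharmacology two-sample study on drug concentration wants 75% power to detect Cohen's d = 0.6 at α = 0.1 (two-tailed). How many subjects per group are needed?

z_{α/2} = 1.645, z_β = Φ⁻¹(0.75) = 0.674. For medium effect (d = 0.6): n per group = 2(z_{α/2} + z_β)²/d² = 2(1.645 + 0.674)²/0.6² = 29.9 → 30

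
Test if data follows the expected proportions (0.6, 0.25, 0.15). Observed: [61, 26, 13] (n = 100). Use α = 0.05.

Expected: [60.0, 25.0, 15.0]. χ² = 0.323. df = 2, critical = 5.991. Fail to reject H₀.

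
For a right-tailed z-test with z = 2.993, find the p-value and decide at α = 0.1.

p = P(Z > 2.993) = 1 - Φ(2.993) ≈ 0.0014. Since p < 0.1, reject H₀ (significant) at α = 0.1.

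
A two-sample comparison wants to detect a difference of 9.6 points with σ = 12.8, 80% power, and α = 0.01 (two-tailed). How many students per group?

n per group = 2(z_α/2 + z_β)²σ²/d² = 2×(2.576 + 0.84)²×12.8²/9.6² = 41.5 → n = 42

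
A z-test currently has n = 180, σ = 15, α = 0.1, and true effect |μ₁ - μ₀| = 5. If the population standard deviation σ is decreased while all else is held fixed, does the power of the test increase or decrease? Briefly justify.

Power increases: a smaller σ shrinks the standard error σ/√n, moving the sampling distribution under H₁ further from the critical value.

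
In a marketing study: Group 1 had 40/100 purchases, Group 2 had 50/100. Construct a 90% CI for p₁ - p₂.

p̂₁ = 0.4, p̂₂ = 0.5. Difference = -0.1. CI = (-0.215, 0.015)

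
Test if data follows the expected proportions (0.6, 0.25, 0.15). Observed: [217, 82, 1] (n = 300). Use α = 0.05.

Expected: [180.0, 75.0, 45.0]. χ² = 51.281. df = 2, critical = 5.991. Reject H₀.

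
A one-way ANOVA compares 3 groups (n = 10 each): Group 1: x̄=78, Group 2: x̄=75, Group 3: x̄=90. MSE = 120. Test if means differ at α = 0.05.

Grand mean = 81.0. SS_between = 1260.0, MS_between = 630.0. F = 5.25, F_crit ≈ 3.354. Reject H₀.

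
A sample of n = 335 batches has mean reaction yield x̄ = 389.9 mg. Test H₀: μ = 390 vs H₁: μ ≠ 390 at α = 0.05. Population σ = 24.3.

z = (x̄ - μ₀)/(σ/√n) = (389.9 - 390)/(24.3/√335) = -0.075. Critical value: ±1.96. Since |-0.075| ≤ 1.96, Fail to reject H₀.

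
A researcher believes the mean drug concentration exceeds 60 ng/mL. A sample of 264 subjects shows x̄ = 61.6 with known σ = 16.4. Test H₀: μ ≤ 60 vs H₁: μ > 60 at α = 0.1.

z = 1.585. Critical value: 1.28. Reject H₀.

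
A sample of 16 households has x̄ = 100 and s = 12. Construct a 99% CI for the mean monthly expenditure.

CI = x̄ ± t*(s/√n) = 100 ± 2.947(12/√16) = (91.16, 108.84)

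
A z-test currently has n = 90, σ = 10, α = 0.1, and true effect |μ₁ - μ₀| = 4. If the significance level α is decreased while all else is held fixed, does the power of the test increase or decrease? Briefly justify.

Power decreases: a smaller α raises the critical value, so less of the H₁ sampling distribution falls in the rejection region.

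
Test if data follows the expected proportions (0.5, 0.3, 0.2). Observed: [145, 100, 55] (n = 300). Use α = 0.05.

Expected: [150.0, 90.0, 60.0]. χ² = 1.694. df = 2, critical = 5.991. Fail to reject H₀.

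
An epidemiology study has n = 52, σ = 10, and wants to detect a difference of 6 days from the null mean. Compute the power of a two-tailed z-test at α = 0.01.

SE = σ/√n = 10/√52 = 1.387. Non-centrality λ = d/SE = 6/1.387 = 4.327. Power ≈ Φ(λ - z_{α/2}) = Φ(4.327 - 2.576) = Φ(1.751) = 0.96.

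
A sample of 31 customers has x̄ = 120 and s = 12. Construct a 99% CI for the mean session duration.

CI = x̄ ± t*(s/√n) = 120 ± 2.75(12/√31) = (114.07, 125.93)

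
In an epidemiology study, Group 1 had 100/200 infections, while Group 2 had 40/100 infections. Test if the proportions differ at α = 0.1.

p̂₁ = 0.5, p̂₂ = 0.4, pooled p̂ = 0.467. z = 1.637. Critical: ±1.645. Fail to reject H₀.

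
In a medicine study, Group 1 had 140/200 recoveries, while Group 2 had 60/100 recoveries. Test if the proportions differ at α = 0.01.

p̂₁ = 0.7, p̂₂ = 0.6, pooled p̂ = 0.667. z = 1.732. Critical: ±2.576. Fail to reject H₀.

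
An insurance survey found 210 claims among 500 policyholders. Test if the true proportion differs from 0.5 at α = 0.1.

p̂ = 0.42, p₀ = 0.5. z = (p̂ - p₀)/√(p₀(1-p₀)/n) = -3.578. Critical: ±1.645. Reject H₀.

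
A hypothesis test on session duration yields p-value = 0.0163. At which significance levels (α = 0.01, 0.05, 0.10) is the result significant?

p = 0.0163. Significant at: α = 0.05, 0.1.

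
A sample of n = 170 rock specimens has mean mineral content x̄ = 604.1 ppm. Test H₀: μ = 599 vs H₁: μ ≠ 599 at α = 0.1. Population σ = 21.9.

z = (x̄ - μ₀)/(σ/√n) = (604.1 - 599)/(21.9/√170) = 3.036. Critical value: ±1.645. Since |3.036| > 1.645, Reject H₀.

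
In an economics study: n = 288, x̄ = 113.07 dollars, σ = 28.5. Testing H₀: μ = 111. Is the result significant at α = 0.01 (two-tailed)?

z = (113.07 - 111)/(28.5/√288) = 1.233. Since |z| ≤ 2.576, not significant at α = 0.01.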